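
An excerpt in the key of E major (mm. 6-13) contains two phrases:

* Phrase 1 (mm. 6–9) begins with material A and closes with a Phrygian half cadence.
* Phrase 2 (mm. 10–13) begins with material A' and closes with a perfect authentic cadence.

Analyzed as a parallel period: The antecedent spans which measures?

measures 6–9

The antecedent is the phrase ending with the weaker cadence (Phrygian half cadence, phrase 1) and the consequent the one ending more conclusively (perfect authentic cadence, phrase 2); the antecedent is measures 6–9.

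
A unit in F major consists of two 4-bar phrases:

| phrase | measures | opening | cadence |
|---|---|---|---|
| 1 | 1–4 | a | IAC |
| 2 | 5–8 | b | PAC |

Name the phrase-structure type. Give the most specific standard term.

Phrase 1 ends with an imperfect authentic cadence (weaker) and phrase 2 with a perfect authentic cadence (stronger): antecedent + consequent = a period.
The two phrases open with different material (a / b), so the period is contrasting.

contrasting period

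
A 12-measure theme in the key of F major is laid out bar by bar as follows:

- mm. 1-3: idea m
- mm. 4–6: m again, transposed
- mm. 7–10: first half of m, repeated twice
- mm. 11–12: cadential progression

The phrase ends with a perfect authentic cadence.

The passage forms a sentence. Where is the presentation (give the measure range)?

The presentation of a sentence is the basic idea (bars 1-3) plus its repetition (measures 4-6); the presentation is therefore bars 1–6.

measures 1–6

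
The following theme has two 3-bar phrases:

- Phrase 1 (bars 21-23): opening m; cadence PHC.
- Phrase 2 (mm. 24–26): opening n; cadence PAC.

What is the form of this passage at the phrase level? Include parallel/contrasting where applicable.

Phrase 1 ends with a Phrygian half cadence (weaker) and phrase 2 with a perfect authentic cadence (stronger): antecedent + consequent = a period.
The two phrases open with different material (m / n), so the period is contrasting.

contrasting period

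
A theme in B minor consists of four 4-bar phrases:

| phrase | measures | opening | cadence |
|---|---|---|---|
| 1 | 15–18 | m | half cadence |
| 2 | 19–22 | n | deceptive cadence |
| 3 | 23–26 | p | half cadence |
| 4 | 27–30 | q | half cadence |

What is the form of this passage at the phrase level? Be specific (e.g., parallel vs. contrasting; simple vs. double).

Phrase 4 ends with a half cadence, no stronger than phrase 2's deceptive cadence, so the four phrases do not form a double period; nor do phrases 3–4 duplicate 1–2, so it is not a repeated period. With no phrase reaching a conclusive cadence, the passage is a phrase group.

phrase group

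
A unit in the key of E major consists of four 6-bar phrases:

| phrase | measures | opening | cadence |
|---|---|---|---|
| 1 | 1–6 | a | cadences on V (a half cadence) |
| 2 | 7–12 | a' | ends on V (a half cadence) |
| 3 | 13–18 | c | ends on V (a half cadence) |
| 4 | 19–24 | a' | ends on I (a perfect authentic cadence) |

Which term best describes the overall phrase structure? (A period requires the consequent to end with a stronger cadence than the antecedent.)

Four phrases in two halves: the first half (bars 1–12) ends with a half cadence, the second (measures 13-24) with a perfect authentic cadence — a large antecedent–consequent pair, i.e. a double period.
Phrase 3 begins with different material from phrase 1, making it contrasting.

contrasting double period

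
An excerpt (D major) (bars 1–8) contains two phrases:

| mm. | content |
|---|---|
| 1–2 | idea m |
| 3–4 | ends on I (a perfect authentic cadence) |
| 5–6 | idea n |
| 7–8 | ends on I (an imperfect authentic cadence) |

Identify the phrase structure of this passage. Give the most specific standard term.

The second phrase closes with an imperfect authentic cadence, which is not stronger than the first phrase's perfect authentic cadence; without a weak→strong cadential pair there is no antecedent–consequent relationship, so this is a phrase group rather than a period.

phrase group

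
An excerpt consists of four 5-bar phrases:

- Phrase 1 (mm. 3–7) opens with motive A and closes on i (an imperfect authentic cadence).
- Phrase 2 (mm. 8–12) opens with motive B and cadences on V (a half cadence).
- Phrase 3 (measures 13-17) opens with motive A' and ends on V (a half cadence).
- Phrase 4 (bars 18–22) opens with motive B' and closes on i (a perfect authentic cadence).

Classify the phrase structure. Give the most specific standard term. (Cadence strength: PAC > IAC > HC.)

Four phrases in two halves: the first half (mm. 3–12) ends with a half cadence, the second (mm. 13-22) with a perfect authentic cadence — a large antecedent–consequent pair, i.e. a double period.
Phrase 3 begins with the same material as phrase 1, making it parallel.

parallel double period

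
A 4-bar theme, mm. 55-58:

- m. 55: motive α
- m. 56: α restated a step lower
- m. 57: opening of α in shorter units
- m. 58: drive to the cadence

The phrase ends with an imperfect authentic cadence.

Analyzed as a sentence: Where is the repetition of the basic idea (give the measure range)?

measures 56–56

The presentation of a sentence is the basic idea (m. 55) plus its repetition (measure 56); the repetition of the basic idea is therefore m. 56.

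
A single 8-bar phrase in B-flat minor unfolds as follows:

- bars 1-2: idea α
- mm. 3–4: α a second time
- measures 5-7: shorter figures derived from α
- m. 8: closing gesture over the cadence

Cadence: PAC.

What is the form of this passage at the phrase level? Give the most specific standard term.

Basic idea (mm. 1–2) + its repetition (mm. 3–4) form the presentation; fragmentation and cadence (mm. 5–8) form the continuation — the 8-bar whole is a sentence.

sentence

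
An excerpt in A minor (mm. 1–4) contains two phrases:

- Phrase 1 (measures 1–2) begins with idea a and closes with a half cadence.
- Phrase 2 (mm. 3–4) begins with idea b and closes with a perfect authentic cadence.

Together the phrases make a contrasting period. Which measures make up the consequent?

The phrase ending with the weaker cadence (half cadence) is the antecedent; the one ending more conclusively (perfect authentic cadence) is the consequent. The consequent is measures 3–4.

measures 3–4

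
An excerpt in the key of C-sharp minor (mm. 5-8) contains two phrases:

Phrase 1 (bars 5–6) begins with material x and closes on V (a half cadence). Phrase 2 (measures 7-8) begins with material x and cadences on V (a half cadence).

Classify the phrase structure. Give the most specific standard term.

Both phrases have the same opening (x) and the same cadence (half cadence): the second is a restatement, not a consequent, so this is a repeated phrase rather than a period.

repeated phrase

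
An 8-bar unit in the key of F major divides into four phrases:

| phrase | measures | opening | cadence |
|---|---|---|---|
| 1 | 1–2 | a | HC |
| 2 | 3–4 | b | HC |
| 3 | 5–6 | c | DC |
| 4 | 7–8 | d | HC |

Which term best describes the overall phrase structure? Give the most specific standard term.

Phrase 4 ends with a half cadence, no stronger than phrase 2's half cadence, so the four phrases do not form a double period; nor do phrases 3–4 duplicate 1–2, so it is not a repeated period. With no phrase reaching a conclusive cadence, the passage is a phrase group.

phrase group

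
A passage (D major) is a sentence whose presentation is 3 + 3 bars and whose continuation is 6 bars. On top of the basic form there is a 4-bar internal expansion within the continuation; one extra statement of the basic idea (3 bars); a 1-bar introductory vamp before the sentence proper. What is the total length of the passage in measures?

Basic sentence: 3 + 3 + 6 = 12 bars.
12 (basic form) + 4 (internal expansion) + 3 (extra statement) + 1 (introduction) = 20.

20 measures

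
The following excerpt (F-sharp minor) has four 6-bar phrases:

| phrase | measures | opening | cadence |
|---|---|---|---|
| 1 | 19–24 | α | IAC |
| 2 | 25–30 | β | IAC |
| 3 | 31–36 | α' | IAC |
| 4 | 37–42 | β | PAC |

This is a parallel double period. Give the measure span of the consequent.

In a double period the first pair of phrases (ending imperfect authentic cadence) is the large antecedent and the second pair (ending perfect authentic cadence) is the large consequent; the consequent is measures 31–42.

measures 31–42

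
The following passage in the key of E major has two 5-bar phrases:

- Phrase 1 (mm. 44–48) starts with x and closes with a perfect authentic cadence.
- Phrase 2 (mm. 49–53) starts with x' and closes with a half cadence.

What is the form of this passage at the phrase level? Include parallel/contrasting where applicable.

phrase group

The second phrase closes with a half cadence, which is not stronger than the first phrase's perfect authentic cadence; without a weak→strong cadential pair there is no antecedent–consequent relationship, so this is a phrase group rather than a period.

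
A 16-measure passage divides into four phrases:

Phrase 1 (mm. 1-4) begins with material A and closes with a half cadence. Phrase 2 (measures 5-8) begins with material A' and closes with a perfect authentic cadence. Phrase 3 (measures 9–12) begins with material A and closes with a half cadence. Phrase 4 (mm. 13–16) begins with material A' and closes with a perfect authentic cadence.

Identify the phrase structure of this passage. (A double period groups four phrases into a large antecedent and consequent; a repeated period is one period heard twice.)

repeated period

The cadence pattern HC–PAC–HC–PAC is weak–strong twice, and phrases 3–4 restate phrases 1–2: a period heard twice, not a double period (which would end weakly at phrase 2).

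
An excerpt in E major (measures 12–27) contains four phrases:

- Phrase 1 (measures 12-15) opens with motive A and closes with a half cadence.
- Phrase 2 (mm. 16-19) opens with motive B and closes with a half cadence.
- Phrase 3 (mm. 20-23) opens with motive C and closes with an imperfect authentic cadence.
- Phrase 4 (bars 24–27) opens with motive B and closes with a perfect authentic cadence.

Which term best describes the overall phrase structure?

contrasting double period

Four phrases in two halves: the first half (measures 12-19) ends with a half cadence, the second (measures 20–27) with a perfect authentic cadence — a large antecedent–consequent pair, i.e. a double period.
Phrase 3 begins with different material from phrase 1, making it contrasting.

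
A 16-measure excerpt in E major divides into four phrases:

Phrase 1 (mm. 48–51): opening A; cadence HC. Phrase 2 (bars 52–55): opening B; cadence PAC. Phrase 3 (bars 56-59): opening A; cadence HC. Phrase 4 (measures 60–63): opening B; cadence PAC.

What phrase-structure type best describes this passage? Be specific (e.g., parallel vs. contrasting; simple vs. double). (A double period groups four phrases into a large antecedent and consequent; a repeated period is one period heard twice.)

The cadence pattern HC–PAC–HC–PAC is weak–strong twice, and phrases 3–4 restate phrases 1–2: a period heard twice, not a double period (which would end weakly at phrase 2).

repeated period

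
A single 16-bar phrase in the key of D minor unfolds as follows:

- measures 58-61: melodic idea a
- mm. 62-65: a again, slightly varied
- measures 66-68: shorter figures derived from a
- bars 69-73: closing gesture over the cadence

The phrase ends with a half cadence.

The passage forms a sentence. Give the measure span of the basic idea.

measures 58–61

The presentation of a sentence is the basic idea (mm. 58-61) plus its repetition (measures 62–65); the basic idea is therefore bars 58–61.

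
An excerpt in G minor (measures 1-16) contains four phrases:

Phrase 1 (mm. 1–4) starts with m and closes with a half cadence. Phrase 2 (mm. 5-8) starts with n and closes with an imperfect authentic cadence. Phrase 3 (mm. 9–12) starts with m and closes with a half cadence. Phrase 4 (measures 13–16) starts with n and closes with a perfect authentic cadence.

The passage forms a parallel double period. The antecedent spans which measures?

measures 1–8

In a double period the four phrases pair into a large antecedent (phrases 1–2, ending imperfect authentic cadence) and a large consequent (phrases 3–4, ending perfect authentic cadence). The antecedent spans mm. 1–8.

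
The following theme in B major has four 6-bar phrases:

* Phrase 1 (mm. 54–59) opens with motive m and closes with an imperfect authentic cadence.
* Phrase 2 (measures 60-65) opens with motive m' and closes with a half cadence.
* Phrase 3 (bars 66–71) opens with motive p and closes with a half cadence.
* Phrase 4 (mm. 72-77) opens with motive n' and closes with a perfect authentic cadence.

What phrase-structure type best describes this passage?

contrasting double period

Four phrases in two halves: the first half (measures 54–65) ends with a half cadence, the second (mm. 66–77) with a perfect authentic cadence — a large antecedent–consequent pair, i.e. a double period.
Phrase 3 begins with different material from phrase 1, making it contrasting.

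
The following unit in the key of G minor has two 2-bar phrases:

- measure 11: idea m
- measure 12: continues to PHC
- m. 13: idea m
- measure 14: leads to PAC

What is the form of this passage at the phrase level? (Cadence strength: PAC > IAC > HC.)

parallel period

Phrase 1 ends with a Phrygian half cadence (weaker) and phrase 2 with a perfect authentic cadence (stronger): antecedent + consequent = a period.
The two phrases open with the same material (m / m), so the period is parallel.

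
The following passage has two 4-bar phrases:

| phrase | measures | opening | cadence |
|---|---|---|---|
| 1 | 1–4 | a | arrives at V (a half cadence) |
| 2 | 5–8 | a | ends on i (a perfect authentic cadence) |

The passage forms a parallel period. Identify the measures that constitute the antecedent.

The antecedent is the phrase ending with the weaker cadence (half cadence, phrase 1) and the consequent the one ending more conclusively (perfect authentic cadence, phrase 2); the antecedent is mm. 1-4.

measures 1–4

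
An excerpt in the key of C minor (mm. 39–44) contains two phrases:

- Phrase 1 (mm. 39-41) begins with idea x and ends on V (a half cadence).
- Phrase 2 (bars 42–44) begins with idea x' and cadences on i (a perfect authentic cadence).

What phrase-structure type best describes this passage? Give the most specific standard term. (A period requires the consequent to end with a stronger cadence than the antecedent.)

Phrase 1 ends with a half cadence (weaker) and phrase 2 with a perfect authentic cadence (stronger): antecedent + consequent = a period.
The two phrases open with the same material (x / x'), so the period is parallel.

parallel period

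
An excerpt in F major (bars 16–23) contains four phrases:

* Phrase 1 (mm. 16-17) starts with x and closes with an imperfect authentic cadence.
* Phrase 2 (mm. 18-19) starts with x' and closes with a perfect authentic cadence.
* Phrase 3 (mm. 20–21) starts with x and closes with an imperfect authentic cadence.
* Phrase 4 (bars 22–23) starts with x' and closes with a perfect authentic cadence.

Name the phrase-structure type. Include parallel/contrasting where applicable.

repeated period

The cadence pattern IAC–PAC–IAC–PAC is weak–strong twice, and phrases 3–4 restate phrases 1–2: a period heard twice, not a double period (which would end weakly at phrase 2).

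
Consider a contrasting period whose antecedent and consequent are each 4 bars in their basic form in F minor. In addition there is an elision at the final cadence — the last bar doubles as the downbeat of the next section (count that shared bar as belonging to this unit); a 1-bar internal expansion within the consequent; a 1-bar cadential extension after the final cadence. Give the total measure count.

Basic contrasting period: 4 + 4 = 8 bars.
8 (basic form) + 1 (internal expansion) + 1 (cadential extension) = 10.
The elision shares a bar with the next section but does not change this unit's count.

10 measures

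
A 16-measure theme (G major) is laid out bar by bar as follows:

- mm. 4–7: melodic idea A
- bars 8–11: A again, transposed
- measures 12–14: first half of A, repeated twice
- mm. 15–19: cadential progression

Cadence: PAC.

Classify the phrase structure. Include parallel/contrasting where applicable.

Basic idea (measures 4-7) + its repetition (measures 8–11) form the presentation; fragmentation and cadence (mm. 12–19) form the continuation — the 16-bar whole is a sentence.

sentence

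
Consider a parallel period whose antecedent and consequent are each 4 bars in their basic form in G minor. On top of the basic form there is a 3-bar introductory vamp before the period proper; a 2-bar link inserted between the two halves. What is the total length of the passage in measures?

13 measures

Basic parallel period: 4 + 4 = 8 bars.
8 (basic form) + 3 (introduction) + 2 (link) = 13.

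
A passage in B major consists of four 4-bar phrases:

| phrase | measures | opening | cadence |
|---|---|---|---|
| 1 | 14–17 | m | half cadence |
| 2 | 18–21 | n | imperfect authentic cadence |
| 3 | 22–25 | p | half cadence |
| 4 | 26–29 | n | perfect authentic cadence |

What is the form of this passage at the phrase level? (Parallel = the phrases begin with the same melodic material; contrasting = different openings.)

Four phrases in two halves: the first half (mm. 14-21) ends with an imperfect authentic cadence, the second (mm. 22-29) with a perfect authentic cadence — a large antecedent–consequent pair, i.e. a double period.
Phrase 3 begins with different material from phrase 1, making it contrasting.

contrasting double period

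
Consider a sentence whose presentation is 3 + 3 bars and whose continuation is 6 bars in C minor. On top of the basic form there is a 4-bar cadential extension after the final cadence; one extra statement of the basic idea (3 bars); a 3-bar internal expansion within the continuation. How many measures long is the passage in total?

22 measures

Basic sentence: 3 + 3 + 6 = 12 bars.
12 (basic form) + 4 (cadential extension) + 3 (extra statement) + 3 (internal expansion) = 22.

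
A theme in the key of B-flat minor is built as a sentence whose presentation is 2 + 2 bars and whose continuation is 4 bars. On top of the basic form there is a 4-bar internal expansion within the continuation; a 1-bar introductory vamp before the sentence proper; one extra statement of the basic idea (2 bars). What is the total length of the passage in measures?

15 measures

Basic sentence: 2 + 2 + 4 = 8 bars.
8 (basic form) + 4 (internal expansion) + 1 (introduction) + 2 (extra statement) = 15.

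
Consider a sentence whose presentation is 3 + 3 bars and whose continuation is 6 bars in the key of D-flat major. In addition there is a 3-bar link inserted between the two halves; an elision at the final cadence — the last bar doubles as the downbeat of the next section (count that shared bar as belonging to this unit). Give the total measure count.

Basic sentence: 3 + 3 + 6 = 12 bars.
12 (basic form) + 3 (link) = 15.
The elision shares a bar with the next section but does not change this unit's count.

15 measures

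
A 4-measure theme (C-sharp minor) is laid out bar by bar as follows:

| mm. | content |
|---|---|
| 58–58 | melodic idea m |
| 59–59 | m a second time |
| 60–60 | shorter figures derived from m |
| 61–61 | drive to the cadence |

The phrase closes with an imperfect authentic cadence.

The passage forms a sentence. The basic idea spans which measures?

measures 58–58

The presentation of a sentence is the basic idea (bar 58) plus its repetition (m. 59); the basic idea is therefore measure 58.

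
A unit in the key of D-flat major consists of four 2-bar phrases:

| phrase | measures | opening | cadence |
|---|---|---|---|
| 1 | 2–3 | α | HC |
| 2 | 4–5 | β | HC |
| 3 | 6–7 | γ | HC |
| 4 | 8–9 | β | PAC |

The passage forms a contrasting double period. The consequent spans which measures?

measures 6–9

In a double period the four phrases pair into a large antecedent (phrases 1–2, ending half cadence) and a large consequent (phrases 3–4, ending perfect authentic cadence). The consequent spans mm. 6–9.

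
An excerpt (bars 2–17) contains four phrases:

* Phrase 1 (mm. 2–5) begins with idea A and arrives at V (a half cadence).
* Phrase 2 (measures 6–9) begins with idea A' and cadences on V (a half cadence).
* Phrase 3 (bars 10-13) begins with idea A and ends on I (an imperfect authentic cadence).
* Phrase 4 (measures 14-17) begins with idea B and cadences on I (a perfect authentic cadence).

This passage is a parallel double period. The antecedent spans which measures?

measures 2–9

In a double period the four phrases pair into a large antecedent (phrases 1–2, ending half cadence) and a large consequent (phrases 3–4, ending perfect authentic cadence). The antecedent spans mm. 2-9.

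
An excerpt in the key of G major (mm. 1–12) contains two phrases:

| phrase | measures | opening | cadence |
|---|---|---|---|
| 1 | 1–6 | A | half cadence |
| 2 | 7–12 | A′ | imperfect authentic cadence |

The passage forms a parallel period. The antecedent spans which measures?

measures 1–6

The antecedent is the phrase ending with the weaker cadence (half cadence, phrase 1) and the consequent the one ending more conclusively (imperfect authentic cadence, phrase 2); the antecedent is measures 1–6.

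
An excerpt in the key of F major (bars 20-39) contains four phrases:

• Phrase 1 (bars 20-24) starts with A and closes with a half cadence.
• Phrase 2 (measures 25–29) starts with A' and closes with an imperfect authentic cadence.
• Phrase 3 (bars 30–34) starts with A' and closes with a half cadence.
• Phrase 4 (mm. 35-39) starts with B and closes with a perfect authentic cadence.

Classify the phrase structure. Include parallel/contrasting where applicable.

parallel double period

Four phrases in two halves: the first half (bars 20–29) ends with an imperfect authentic cadence, the second (bars 30–39) with a perfect authentic cadence — a large antecedent–consequent pair, i.e. a double period.
Phrase 3 begins with the same material as phrase 1, making it parallel.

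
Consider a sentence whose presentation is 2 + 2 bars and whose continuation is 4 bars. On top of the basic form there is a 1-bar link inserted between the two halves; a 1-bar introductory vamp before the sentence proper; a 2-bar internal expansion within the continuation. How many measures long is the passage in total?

12 measures

Basic sentence: 2 + 2 + 4 = 8 bars.
8 (basic form) + 1 (link) + 1 (introduction) + 2 (internal expansion) = 12.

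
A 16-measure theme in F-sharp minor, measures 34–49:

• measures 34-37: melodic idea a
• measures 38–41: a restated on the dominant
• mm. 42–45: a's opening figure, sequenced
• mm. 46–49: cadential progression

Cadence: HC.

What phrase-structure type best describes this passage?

sentence

Basic idea (measures 34–37) + its repetition (bars 38–41) form the presentation; fragmentation and cadence (measures 42-49) form the continuation — the 16-bar whole is a sentence.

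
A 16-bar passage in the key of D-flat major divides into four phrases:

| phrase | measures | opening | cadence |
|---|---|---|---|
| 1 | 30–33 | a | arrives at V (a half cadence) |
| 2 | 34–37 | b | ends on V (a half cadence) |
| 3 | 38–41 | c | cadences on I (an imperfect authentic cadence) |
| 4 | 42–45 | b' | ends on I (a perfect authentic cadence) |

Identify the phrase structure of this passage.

contrasting double period

Four phrases in two halves: the first half (mm. 30–37) ends with a half cadence, the second (measures 38-45) with a perfect authentic cadence — a large antecedent–consequent pair, i.e. a double period.
Phrase 3 begins with different material from phrase 1, making it contrasting.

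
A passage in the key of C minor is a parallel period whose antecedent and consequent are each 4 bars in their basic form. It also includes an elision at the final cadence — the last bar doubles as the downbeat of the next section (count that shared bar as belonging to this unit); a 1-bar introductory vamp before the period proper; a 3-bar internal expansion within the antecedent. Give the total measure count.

12 measures

Basic parallel period: 4 + 4 = 8 bars.
8 (basic form) + 1 (introduction) + 3 (internal expansion) = 12.
The elision shares a bar with the next section but does not change this unit's count.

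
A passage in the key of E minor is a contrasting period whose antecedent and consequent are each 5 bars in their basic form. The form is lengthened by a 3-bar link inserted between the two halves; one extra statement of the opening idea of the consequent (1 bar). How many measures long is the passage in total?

14 measures

Basic contrasting period: 5 + 5 = 10 bars.
10 (basic form) + 3 (link) + 1 (extra statement) = 14.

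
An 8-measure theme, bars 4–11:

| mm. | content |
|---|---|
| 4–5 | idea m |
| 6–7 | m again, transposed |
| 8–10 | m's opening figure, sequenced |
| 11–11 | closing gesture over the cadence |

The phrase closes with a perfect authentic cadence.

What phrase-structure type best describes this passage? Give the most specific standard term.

Basic idea (mm. 4–5) + its repetition (mm. 6-7) form the presentation; fragmentation and cadence (mm. 8-11) form the continuation — the 8-bar whole is a sentence.

sentence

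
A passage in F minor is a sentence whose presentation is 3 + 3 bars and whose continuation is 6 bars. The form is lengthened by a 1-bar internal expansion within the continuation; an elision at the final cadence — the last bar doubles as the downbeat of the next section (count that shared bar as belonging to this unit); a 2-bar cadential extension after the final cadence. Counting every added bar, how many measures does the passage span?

Basic sentence: 3 + 3 + 6 = 12 bars.
12 (basic form) + 1 (internal expansion) + 2 (cadential extension) = 15.
The elision shares a bar with the next section but does not change this unit's count.

15 measures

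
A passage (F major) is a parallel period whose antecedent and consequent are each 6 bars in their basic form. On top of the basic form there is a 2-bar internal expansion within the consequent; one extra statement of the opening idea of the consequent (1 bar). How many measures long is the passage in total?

Basic parallel period: 6 + 6 = 12 bars.
12 (basic form) + 2 (internal expansion) + 1 (extra statement) = 15.

15 measures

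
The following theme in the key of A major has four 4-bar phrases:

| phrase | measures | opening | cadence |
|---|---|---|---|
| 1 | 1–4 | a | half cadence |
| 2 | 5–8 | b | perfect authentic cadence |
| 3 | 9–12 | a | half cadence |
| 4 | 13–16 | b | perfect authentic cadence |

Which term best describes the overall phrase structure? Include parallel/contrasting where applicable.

The cadence pattern HC–PAC–HC–PAC is weak–strong twice, and phrases 3–4 restate phrases 1–2: a period heard twice, not a double period (which would end weakly at phrase 2).

repeated period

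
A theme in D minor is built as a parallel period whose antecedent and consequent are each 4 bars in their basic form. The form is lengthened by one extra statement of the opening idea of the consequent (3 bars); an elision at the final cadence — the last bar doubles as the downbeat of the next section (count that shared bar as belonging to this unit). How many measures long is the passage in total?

Basic parallel period: 4 + 4 = 8 bars.
8 (basic form) + 3 (extra statement) = 11.
The elision shares a bar with the next section but does not change this unit's count.

11 measures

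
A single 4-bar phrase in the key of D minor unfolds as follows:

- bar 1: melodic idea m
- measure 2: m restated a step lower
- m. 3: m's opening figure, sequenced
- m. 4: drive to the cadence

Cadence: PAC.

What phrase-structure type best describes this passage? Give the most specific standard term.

sentence

Basic idea (measure 1) + its repetition (m. 2) form the presentation; fragmentation and cadence (bars 3–4) form the continuation — the 4-bar whole is a sentence.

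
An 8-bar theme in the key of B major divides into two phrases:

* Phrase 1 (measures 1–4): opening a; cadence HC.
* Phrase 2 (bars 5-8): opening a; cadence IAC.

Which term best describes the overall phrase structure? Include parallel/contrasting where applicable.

Phrase 1 ends with a half cadence (weaker) and phrase 2 with an imperfect authentic cadence (stronger): antecedent + consequent = a period.
The two phrases open with the same material (a / a), so the period is parallel.

parallel period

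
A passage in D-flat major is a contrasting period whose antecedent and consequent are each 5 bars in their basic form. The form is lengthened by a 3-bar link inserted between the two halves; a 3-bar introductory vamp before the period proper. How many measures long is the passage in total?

16 measures

Basic contrasting period: 5 + 5 = 10 bars.
10 (basic form) + 3 (link) + 3 (introduction) = 16.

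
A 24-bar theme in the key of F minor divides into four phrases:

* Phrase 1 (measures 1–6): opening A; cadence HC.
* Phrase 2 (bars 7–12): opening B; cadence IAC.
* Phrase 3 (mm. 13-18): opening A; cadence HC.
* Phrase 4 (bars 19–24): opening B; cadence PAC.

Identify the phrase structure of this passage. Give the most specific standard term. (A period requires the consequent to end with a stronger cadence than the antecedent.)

Four phrases in two halves: the first half (measures 1-12) ends with an imperfect authentic cadence, the second (mm. 13–24) with a perfect authentic cadence — a large antecedent–consequent pair, i.e. a double period.
Phrase 3 begins with the same material as phrase 1, making it parallel.

parallel double period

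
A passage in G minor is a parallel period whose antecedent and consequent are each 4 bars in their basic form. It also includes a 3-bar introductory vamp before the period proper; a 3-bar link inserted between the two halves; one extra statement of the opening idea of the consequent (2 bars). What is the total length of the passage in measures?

16 measures

Basic parallel period: 4 + 4 = 8 bars.
8 (basic form) + 3 (introduction) + 3 (link) + 2 (extra statement) = 16.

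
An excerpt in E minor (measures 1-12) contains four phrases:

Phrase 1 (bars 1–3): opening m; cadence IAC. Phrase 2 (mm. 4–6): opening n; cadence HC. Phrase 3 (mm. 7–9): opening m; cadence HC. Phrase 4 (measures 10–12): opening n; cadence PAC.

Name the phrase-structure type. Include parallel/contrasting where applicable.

Four phrases in two halves: the first half (measures 1–6) ends with a half cadence, the second (mm. 7-12) with a perfect authentic cadence — a large antecedent–consequent pair, i.e. a double period.
Phrase 3 begins with the same material as phrase 1, making it parallel.

parallel double period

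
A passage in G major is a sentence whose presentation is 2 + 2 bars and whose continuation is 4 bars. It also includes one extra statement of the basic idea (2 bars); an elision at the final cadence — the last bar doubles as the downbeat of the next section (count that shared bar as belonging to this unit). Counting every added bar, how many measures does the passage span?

10 measures

Basic sentence: 2 + 2 + 4 = 8 bars.
8 (basic form) + 2 (extra statement) = 10.
The elision shares a bar with the next section but does not change this unit's count.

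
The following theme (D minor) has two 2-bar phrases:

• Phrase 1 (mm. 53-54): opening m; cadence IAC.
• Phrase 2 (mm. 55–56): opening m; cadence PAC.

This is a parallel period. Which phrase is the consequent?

The phrase ending with the weaker cadence (imperfect authentic cadence) is the antecedent; the one ending more conclusively (perfect authentic cadence) is the consequent. The consequent is phrase 2.

phrase 2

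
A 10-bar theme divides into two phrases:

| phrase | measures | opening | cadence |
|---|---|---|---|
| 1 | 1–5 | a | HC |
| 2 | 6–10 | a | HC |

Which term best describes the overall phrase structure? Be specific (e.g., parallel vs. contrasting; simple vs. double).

Both phrases have the same opening (a) and the same cadence (half cadence): the second is a restatement, not a consequent, so this is a repeated phrase rather than a period.

repeated phrase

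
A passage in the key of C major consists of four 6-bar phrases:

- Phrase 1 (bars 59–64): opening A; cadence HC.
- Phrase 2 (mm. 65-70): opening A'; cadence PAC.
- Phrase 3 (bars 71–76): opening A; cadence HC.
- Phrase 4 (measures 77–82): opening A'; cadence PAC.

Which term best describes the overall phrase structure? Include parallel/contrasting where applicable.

The cadence pattern HC–PAC–HC–PAC is weak–strong twice, and phrases 3–4 restate phrases 1–2: a period heard twice, not a double period (which would end weakly at phrase 2).

repeated period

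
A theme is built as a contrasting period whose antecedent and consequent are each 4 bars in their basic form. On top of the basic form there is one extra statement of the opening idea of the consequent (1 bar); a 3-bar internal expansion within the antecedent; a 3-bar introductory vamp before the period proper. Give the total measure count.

Basic contrasting period: 4 + 4 = 8 bars.
8 (basic form) + 1 (extra statement) + 3 (internal expansion) + 3 (introduction) = 15.

15 measures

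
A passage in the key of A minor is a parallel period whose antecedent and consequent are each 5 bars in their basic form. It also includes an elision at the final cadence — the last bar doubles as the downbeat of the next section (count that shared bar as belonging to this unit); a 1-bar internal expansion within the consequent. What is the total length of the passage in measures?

11 measures

Basic parallel period: 5 + 5 = 10 bars.
10 (basic form) + 1 (internal expansion) = 11.
The elision shares a bar with the next section but does not change this unit's count.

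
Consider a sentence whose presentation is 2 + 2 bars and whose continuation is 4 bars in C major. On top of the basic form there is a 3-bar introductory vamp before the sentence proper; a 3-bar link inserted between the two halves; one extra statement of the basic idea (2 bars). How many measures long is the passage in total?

Basic sentence: 2 + 2 + 4 = 8 bars.
8 (basic form) + 3 (introduction) + 3 (link) + 2 (extra statement) = 16.

16 measures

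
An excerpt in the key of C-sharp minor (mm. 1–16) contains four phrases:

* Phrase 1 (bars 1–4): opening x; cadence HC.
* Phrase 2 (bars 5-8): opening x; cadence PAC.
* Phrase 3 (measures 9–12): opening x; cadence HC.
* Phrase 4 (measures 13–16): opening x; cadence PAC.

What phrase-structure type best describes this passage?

repeated period

The cadence pattern HC–PAC–HC–PAC is weak–strong twice, and phrases 3–4 restate phrases 1–2: a period heard twice, not a double period (which would end weakly at phrase 2).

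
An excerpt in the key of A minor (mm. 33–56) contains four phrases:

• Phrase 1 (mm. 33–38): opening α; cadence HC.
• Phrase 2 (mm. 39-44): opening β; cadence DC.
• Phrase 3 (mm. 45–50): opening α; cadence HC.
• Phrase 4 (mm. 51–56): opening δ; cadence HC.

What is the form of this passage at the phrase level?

phrase group

Phrase 4 ends with a half cadence, no stronger than phrase 2's deceptive cadence, so the four phrases do not form a double period; nor do phrases 3–4 duplicate 1–2, so it is not a repeated period. With no phrase reaching a conclusive cadence, the passage is a phrase group.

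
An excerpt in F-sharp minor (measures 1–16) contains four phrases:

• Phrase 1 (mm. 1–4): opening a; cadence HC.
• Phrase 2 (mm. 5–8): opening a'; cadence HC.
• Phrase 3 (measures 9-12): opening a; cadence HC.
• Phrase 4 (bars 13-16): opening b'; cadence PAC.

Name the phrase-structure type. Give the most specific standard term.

Four phrases in two halves: the first half (mm. 1–8) ends with a half cadence, the second (mm. 9–16) with a perfect authentic cadence — a large antecedent–consequent pair, i.e. a double period.
Phrase 3 begins with the same material as phrase 1, making it parallel.

parallel double period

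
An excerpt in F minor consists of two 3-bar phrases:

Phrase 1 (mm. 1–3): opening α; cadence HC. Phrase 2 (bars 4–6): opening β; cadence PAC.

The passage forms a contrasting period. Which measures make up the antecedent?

The antecedent is the phrase ending with the weaker cadence (half cadence, phrase 1) and the consequent the one ending more conclusively (perfect authentic cadence, phrase 2); the antecedent is measures 1–3.

measures 1–3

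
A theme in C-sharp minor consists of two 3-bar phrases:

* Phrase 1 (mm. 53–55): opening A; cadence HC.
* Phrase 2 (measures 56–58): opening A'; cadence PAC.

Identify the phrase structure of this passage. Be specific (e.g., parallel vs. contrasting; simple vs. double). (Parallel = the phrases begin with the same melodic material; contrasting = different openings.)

Phrase 1 ends with a half cadence (weaker) and phrase 2 with a perfect authentic cadence (stronger): antecedent + consequent = a period.
The two phrases open with the same material (A / A'), so the period is parallel.

parallel period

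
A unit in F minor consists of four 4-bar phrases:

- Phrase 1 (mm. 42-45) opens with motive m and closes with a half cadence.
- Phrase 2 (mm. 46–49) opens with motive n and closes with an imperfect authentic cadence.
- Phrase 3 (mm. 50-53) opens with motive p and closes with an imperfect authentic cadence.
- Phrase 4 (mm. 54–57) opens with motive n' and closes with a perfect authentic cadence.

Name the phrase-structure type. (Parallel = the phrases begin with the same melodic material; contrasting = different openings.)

contrasting double period

Four phrases in two halves: the first half (bars 42–49) ends with an imperfect authentic cadence, the second (mm. 50–57) with a perfect authentic cadence — a large antecedent–consequent pair, i.e. a double period.
Phrase 3 begins with different material from phrase 1, making it contrasting.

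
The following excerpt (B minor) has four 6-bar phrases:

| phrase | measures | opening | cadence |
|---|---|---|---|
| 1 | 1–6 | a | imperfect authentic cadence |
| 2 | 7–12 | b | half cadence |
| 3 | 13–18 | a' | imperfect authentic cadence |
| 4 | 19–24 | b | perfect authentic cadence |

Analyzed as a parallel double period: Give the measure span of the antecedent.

measures 1–12

In a double period the four phrases pair into a large antecedent (phrases 1–2, ending half cadence) and a large consequent (phrases 3–4, ending perfect authentic cadence). The antecedent spans measures 1–12.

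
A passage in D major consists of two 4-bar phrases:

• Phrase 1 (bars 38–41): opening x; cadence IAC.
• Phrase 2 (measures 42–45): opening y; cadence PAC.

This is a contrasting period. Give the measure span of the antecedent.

measures 38–41

The phrase ending with the weaker cadence (imperfect authentic cadence) is the antecedent; the one ending more conclusively (perfect authentic cadence) is the consequent. The antecedent is measures 38–41.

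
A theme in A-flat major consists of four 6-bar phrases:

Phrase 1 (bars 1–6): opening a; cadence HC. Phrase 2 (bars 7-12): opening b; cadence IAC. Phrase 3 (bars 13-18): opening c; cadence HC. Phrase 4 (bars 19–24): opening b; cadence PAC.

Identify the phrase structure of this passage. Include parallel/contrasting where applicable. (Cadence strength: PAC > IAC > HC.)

Four phrases in two halves: the first half (mm. 1–12) ends with an imperfect authentic cadence, the second (measures 13–24) with a perfect authentic cadence — a large antecedent–consequent pair, i.e. a double period.
Phrase 3 begins with different material from phrase 1, making it contrasting.

contrasting double period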